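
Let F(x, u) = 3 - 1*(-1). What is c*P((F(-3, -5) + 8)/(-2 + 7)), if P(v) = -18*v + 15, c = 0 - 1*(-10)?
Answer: -282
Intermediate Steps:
c = 10 (c = 0 + 10 = 10)
F(x, u) = 4 (F(x, u) = 3 + 1 = 4)
P(v) = 15 - 18*v
c*P((F(-3, -5) + 8)/(-2 + 7)) = 10*(15 - 18*(4 + 8)/(-2 + 7)) = 10*(15 - 216/5) = 10*(-141/5) = -282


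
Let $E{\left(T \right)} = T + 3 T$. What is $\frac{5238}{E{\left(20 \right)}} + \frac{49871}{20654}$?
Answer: $\frac{28043833}{413080} \approx 67.89$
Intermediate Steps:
$E{\left(T \right)} = 4 T$
$\frac{5238}{E{\left(20 \right)}} + \frac{49871}{20654} = \frac{5238}{4 \cdot 20} + \frac{49871}{20654} = \frac{5238}{80} + 49871 \cdot \frac{1}{20654} = 5238 \cdot \frac{1}{80} + \frac{49871}{20654} = \frac{2619}{40} + \frac{49871}{20654} = \frac{28043833}{413080}$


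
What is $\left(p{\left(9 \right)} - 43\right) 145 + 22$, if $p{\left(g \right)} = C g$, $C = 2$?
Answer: $-3603$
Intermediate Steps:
$p{\left(g \right)} = 2 g$
$\left(p{\left(9 \right)} - 43\right) 145 + 22 = \left(2 \cdot 9 - 43\right) 145 + 22 = \left(18 - 43\right) 145 + 22 = \left(-25\right) 145 + 22 = -3625 + 22 = -3603$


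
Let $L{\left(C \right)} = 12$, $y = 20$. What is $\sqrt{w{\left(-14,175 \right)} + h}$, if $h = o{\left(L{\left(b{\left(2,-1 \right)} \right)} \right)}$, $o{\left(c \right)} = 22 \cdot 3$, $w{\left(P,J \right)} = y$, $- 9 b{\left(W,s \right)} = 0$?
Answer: $\sqrt{86} \approx 9.2736$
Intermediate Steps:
$b{\left(W,s \right)} = 0$ ($b{\left(W,s \right)} = \left(- \frac{1}{9}\right) 0 = 0$)
$w{\left(P,J \right)} = 20$
$o{\left(c \right)} = 66$
$h = 66$
$\sqrt{w{\left(-14,175 \right)} + h} = \sqrt{20 + 66} = \sqrt{86}$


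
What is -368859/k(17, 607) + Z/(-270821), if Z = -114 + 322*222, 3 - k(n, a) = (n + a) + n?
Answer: 99849229179/172783798 ≈ 577.89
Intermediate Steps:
k(n, a) = 3 - a - 2*n (k(n, a) = 3 - ((n + a) + n) = 3 - ((a + n) + n) = 3 - (a + 2*n) = 3 + (-a - 2*n) = 3 - a - 2*n)
Z = 71370 (Z = -114 + 71484 = 71370)
-368859/k(17, 607) + Z/(-270821) = -368859/(3 - 1*607 - 2*17) + 71370/(-270821) = -368859/(3 - 607 - 34) + 71370*(-1/270821) = -368859/(-638) - 71370/270821 = -368859*(-1/638) - 71370/270821 = 368859/638 - 71370/270821 = 99849229179/172783798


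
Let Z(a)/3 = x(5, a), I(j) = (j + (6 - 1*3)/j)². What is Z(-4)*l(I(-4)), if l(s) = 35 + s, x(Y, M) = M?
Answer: -2763/4 ≈ -690.75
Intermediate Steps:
I(j) = (j + 3/j)² (I(j) = (j + (6 - 3)/j)² = (j + 3/j)²)
Z(a) = 3*a
Z(-4)*l(I(-4)) = (3*(-4))*(35 + (3 + (-4)²)²/(-4)²) = -12*(35 + (3 + 16)²/16) = -12*(35 + (1/16)*19²) = -12*(35 + (1/16)*361) = -12*(35 + 361/16) = -12*921/16 = -2763/4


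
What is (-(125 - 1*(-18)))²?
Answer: 20449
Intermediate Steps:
(-(125 - 1*(-18)))² = (-(125 + 18))² = (-1*143)² = (-143)² = 20449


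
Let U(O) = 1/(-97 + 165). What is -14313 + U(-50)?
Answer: -973283/68 ≈ -14313.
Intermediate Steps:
U(O) = 1/68
-14313 + U(-50) = -14313 + 1/68 = -973283/68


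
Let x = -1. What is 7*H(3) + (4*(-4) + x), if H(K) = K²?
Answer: 46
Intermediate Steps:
7*H(3) + (4*(-4) + x) = 7*3² + (4*(-4) - 1) = 7*9 + (-16 - 1) = 63 - 17 = 46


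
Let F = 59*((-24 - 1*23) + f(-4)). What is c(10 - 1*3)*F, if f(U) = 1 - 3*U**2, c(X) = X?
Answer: -38822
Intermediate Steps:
f(U) = 1 - 3*U**2
F = -5546 (F = 59*((-24 - 1*23) + (1 - 3*(-4)**2)) = 59*((-24 - 23) + (1 - 3*16)) = 59*(-47 + (1 - 48)) = 59*(-47 - 47) = 59*(-94) = -5546)
c(10 - 1*3)*F = (10 - 1*3)*(-5546) = (10 - 3)*(-5546) = 7*(-5546) = -38822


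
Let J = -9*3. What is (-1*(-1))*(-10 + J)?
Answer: -37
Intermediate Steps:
J = -27
(-1*(-1))*(-10 + J) = (-1*(-1))*(-10 - 27) = 1*(-37) = -37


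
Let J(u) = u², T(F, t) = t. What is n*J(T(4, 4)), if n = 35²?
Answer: 19600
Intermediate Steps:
n = 1225
n*J(T(4, 4)) = 1225*4² = 1225*16 = 19600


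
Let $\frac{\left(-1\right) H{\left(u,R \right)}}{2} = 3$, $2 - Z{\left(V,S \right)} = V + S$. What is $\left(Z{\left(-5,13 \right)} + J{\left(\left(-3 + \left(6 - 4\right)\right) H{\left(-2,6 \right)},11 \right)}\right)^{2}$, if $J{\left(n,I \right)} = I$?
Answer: $25$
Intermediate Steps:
$Z{\left(V,S \right)} = 2 - S - V$ ($Z{\left(V,S \right)} = 2 - \left(V + S\right) = 2 - \left(S + V\right) = 2 - S - V$)
$H{\left(u,R \right)} = -6$ ($H{\left(u,R \right)} = \left(-2\right) 3 = -6$)
$\left(Z{\left(-5,13 \right)} + J{\left(\left(-3 + \left(6 - 4\right)\right) H{\left(-2,6 \right)},11 \right)}\right)^{2} = \left(\left(2 - 13 - -5\right) + 11\right)^{2} = \left(\left(2 - 13 + 5\right) + 11\right)^{2} = \left(-6 + 11\right)^{2} = 5^{2} = 25$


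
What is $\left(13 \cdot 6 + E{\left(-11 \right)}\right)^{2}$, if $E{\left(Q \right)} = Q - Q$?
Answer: $6084$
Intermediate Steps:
$E{\left(Q \right)} = 0$
$\left(13 \cdot 6 + E{\left(-11 \right)}\right)^{2} = \left(13 \cdot 6 + 0\right)^{2} = \left(78 + 0\right)^{2} = 78^{2} = 6084$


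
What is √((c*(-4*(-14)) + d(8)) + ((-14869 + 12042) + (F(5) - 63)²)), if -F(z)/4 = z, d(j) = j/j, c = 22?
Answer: √5295 ≈ 72.767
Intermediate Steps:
d(j) = 1
F(z) = -4*z
√((c*(-4*(-14)) + d(8)) + ((-14869 + 12042) + (F(5) - 63)²)) = √((22*(-4*(-14)) + 1) + ((-14869 + 12042) + (-4*5 - 63)²)) = √((22*56 + 1) + (-2827 + (-20 - 63)²)) = √((1232 + 1) + (-2827 + (-83)²)) = √(1233 + (-2827 + 6889)) = √(1233 + 4062) = √5295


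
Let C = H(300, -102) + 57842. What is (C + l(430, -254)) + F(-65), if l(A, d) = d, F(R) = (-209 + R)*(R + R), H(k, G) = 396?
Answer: 93604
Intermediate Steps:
F(R) = 2*R*(-209 + R) (F(R) = (-209 + R)*(2*R) = 2*R*(-209 + R))
C = 58238 (C = 396 + 57842 = 58238)
(C + l(430, -254)) + F(-65) = (58238 - 254) + 2*(-65)*(-209 - 65) = 57984 + 2*(-65)*(-274) = 57984 + 35620 = 93604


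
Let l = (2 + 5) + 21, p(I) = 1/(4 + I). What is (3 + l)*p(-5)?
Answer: -31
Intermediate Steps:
l = 28 (l = 7 + 21 = 28)
(3 + l)*p(-5) = (3 + 28)/(4 - 5) = 31/(-1) = 31*(-1) = -31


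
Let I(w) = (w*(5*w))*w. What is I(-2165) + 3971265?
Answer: -50735239360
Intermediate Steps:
I(w) = 5*w**3 (I(w) = (5*w**2)*w = 5*w**3)
I(-2165) + 3971265 = 5*(-2165)**3 + 3971265 = 5*(-10147842125) + 3971265 = -50739210625 + 3971265 = -50735239360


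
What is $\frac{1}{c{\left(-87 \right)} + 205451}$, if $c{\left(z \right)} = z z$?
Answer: $\frac{1}{213020} \approx 4.6944 \cdot 10^{-6}$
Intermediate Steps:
$c{\left(z \right)} = z^{2}$
$\frac{1}{c{\left(-87 \right)} + 205451} = \frac{1}{\left(-87\right)^{2} + 205451} = \frac{1}{7569 + 205451} = \frac{1}{213020}$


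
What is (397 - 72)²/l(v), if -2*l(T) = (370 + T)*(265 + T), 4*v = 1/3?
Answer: -30420000/14126821 ≈ -2.1534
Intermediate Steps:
v = 1/12 (v = (¼)/3 = (¼)*(⅓) = 1/12 ≈ 0.083333)
l(T) = -(265 + T)*(370 + T)/2 (l(T) = -(370 + T)*(265 + T)/2 = -(265 + T)*(370 + T)/2)
(397 - 72)²/l(v) = (397 - 72)²/(-49025 - 635/2*1/12 - (1/12)²/2) = 325²/(-49025 - 635/24 - ½*1/144) = 105625/(-49025 - 635/24 - 1/288) = 105625/(-14126821/288) = 105625*(-288/14126821) = -30420000/14126821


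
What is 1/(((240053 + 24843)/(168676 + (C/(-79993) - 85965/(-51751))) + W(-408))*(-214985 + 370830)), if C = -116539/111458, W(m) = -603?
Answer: -77828658921694315743/7294863993774967557065891225 ≈ -1.0669e-8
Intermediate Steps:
C = -116539/111458 (C = -116539*1/111458 = -116539/111458 ≈ -1.0456)
1/(((240053 + 24843)/(168676 + (C/(-79993) - 85965/(-51751))) + W(-408))*(-214985 + 370830)) = 1/(((240053 + 24843)/(168676 + (-116539/111458/(-79993) - 85965/(-51751))) - 603)*(-214985 + 370830)) = 1/((264896/(168676 + (-116539/111458*(-1/79993) - 85965*(-1/51751))) - 603)*155845) = 1/((264896/(168676 + (116539/8915859794 + 85965/51751)) - 603)*155845) = 1/((264896/(168676 + 766457918200999/461404660199294) - 603)*155845) = 1/((264896/(77828658921694315743/461404660199294) - 603)*155845) = 1/((264896*(461404660199294/77828658921694315743) - 603)*155845) = 1/((122224248868152183424/77828658921694315743 - 603)*155845) = 1/(-46808457080913520209605/77828658921694315743*155845) = 1/(-7294863993774967557065891225/77828658921694315743) = -77828658921694315743/7294863993774967557065891225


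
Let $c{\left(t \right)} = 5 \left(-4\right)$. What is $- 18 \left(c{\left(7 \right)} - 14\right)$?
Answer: $612$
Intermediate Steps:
$c{\left(t \right)} = -20$
$- 18 \left(c{\left(7 \right)} - 14\right) = - 18 \left(-20 - 14\right) = \left(-18\right) \left(-34\right) = 612$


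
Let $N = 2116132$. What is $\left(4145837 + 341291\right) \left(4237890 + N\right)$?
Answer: $28511310028816$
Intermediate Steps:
$\left(4145837 + 341291\right) \left(4237890 + N\right) = \left(4145837 + 341291\right) \left(4237890 + 2116132\right) = 4487128 \cdot 6354022 = 28511310028816$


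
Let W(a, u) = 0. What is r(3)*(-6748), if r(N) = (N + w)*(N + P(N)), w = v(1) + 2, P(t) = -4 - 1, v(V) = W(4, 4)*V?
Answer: 67480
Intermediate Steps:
v(V) = 0 (v(V) = 0*V = 0)
P(t) = -5
w = 2 (w = 0 + 2 = 2)
r(N) = (-5 + N)*(2 + N) (r(N) = (N + 2)*(N - 5) = (2 + N)*(-5 + N) = (-5 + N)*(2 + N))
r(3)*(-6748) = (-10 + 3**2 - 3*3)*(-6748) = (-10 + 9 - 9)*(-6748) = -10*(-6748) = 67480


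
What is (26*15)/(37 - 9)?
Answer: 195/14 ≈ 13.929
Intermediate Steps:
(26*15)/(37 - 9) = 390/28 = 390*(1/28) = 195/14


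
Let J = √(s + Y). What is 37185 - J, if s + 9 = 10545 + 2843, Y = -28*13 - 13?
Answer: 37185 - √13002 ≈ 37071.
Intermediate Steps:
Y = -377 (Y = -364 - 13 = -377)
s = 13379 (s = -9 + (10545 + 2843) = -9 + 13388 = 13379)
J = √13002 (J = √(13379 - 377) = √13002 ≈ 114.03)
37185 - J = 37185 - √13002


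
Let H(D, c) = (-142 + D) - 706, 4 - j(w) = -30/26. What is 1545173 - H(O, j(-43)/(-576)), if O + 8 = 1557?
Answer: 1544472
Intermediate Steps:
O = 1549 (O = -8 + 1557 = 1549)
j(w) = 67/13 (j(w) = 4 - (-30)/26 = 4 - 1*(-15/13) = 4 + 15/13 = 67/13)
H(D, c) = -848 + D
1545173 - H(O, j(-43)/(-576)) = 1545173 - (-848 + 1549) = 1545173 - 1*701 = 1545173 - 701 = 1544472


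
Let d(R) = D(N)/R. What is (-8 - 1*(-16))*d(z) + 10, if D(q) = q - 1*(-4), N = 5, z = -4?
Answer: -8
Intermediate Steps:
D(q) = 4 + q (D(q) = q + 4 = 4 + q)
d(R) = 9/R (d(R) = (4 + 5)/R = 9/R)
(-8 - 1*(-16))*d(z) + 10 = (-8 - 1*(-16))*(9/(-4)) + 10 = (-8 + 16)*(9*(-1/4)) + 10 = 8*(-9/4) + 10 = -18 + 10 = -8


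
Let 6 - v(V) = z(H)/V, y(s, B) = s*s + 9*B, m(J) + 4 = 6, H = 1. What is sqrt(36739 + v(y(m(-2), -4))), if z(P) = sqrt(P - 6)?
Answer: sqrt(2351680 + 2*I*sqrt(5))/8 ≈ 191.69 + 0.00018227*I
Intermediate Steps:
m(J) = 2 (m(J) = -4 + 6 = 2)
z(P) = sqrt(-6 + P)
y(s, B) = s**2 + 9*B
v(V) = 6 - I*sqrt(5)/V (v(V) = 6 - sqrt(-6 + 1)/V = 6 - sqrt(-5)/V = 6 - I*sqrt(5)/V)
sqrt(36739 + v(y(m(-2), -4))) = sqrt(36739 + (6 - I*sqrt(5)/(2**2 + 9*(-4)))) = sqrt(36739 + (6 - I*sqrt(5)/(4 - 36))) = sqrt(36739 + (6 - 1*I*sqrt(5)/(-32))) = sqrt(36739 + (6 - 1*I*sqrt(5)*(-1/32))) = sqrt(36739 + (6 + I*sqrt(5)/32)) = sqrt(36745 + I*sqrt(5)/32)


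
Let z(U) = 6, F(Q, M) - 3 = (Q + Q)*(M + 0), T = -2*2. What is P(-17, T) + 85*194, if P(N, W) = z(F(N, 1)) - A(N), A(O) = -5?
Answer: 16501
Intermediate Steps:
T = -4
F(Q, M) = 3 + 2*M*Q (F(Q, M) = 3 + (Q + Q)*(M + 0) = 3 + (2*Q)*M = 3 + 2*M*Q)
P(N, W) = 11 (P(N, W) = 6 - 1*(-5) = 6 + 5 = 11)
P(-17, T) + 85*194 = 11 + 85*194 = 11 + 16490 = 16501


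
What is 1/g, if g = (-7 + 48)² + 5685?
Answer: 1/7366 ≈ 0.00013576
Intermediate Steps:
g = 7366 (g = 41² + 5685 = 1681 + 5685 = 7366)
1/g = 1/7366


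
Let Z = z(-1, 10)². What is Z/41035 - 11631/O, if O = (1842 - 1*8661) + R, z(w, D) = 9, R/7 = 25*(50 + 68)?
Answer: -476157774/567555085 ≈ -0.83896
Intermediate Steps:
R = 20650 (R = 7*(25*(50 + 68)) = 7*(25*118) = 7*2950 = 20650)
O = 13831 (O = (1842 - 1*8661) + 20650 = (1842 - 8661) + 20650 = -6819 + 20650 = 13831)
Z = 81 (Z = 9² = 81)
Z/41035 - 11631/O = 81/41035 - 11631/13831 = -476157774/567555085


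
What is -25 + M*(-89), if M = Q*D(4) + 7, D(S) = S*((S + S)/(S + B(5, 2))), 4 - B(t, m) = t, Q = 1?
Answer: -4792/3 ≈ -1597.3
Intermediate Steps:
B(t, m) = 4 - t
D(S) = 2*S²/(-1 + S) (D(S) = S*((S + S)/(S + (4 - 1*5))) = S*((2*S)/(S + (4 - 5))) = S*((2*S)/(S - 1)) = S*((2*S)/(-1 + S)) = S*(2*S/(-1 + S)) = 2*S²/(-1 + S))
M = 53/3 (M = 1*(2*4²/(-1 + 4)) + 7 = 1*(2*16/3) + 7 = 1*(2*16*(⅓)) + 7 = 1*(32/3) + 7 = 32/3 + 7 = 53/3 ≈ 17.667)
-25 + M*(-89) = -25 + (53/3)*(-89) = -25 - 4717/3 = -4792/3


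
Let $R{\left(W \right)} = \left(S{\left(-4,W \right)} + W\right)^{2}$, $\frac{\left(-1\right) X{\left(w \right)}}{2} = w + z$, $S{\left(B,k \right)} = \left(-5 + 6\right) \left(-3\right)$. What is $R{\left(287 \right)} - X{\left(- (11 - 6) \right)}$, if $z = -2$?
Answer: $80642$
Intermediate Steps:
$S{\left(B,k \right)} = -3$ ($S{\left(B,k \right)} = 1 \left(-3\right) = -3$)
$X{\left(w \right)} = 4 - 2 w$ ($X{\left(w \right)} = - 2 \left(w - 2\right) = - 2 \left(-2 + w\right) = 4 - 2 w$)
$R{\left(W \right)} = \left(-3 + W\right)^{2}$
$R{\left(287 \right)} - X{\left(- (11 - 6) \right)} = \left(-3 + 287\right)^{2} - \left(4 - 2 \left(- (11 - 6)\right)\right) = 284^{2} - \left(4 - 2 \left(\left(-1\right) 5\right)\right) = 80656 - \left(4 - -10\right) = 80656 - \left(4 + 10\right) = 80656 - 14 = 80642$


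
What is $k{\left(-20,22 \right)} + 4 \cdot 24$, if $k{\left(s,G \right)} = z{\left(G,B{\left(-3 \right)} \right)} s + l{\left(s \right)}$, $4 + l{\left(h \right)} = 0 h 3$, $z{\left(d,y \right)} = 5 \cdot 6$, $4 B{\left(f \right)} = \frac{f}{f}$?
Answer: $-508$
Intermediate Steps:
$B{\left(f \right)} = \frac{1}{4}$ ($B{\left(f \right)} = \frac{f \frac{1}{f}}{4} = \frac{1}{4} \cdot 1 = \frac{1}{4}$)
$z{\left(d,y \right)} = 30$
$l{\left(h \right)} = -4$ ($l{\left(h \right)} = -4 + 0 h 3 = -4 + 0 \cdot 3 = -4 + 0 = -4$)
$k{\left(s,G \right)} = -4 + 30 s$ ($k{\left(s,G \right)} = 30 s - 4 = -4 + 30 s$)
$k{\left(-20,22 \right)} + 4 \cdot 24 = \left(-4 + 30 \left(-20\right)\right) + 4 \cdot 24 = \left(-4 - 600\right) + 96 = -604 + 96 = -508$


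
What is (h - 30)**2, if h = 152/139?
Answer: 16144324/19321 ≈ 835.58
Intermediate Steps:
h = 152/139 (h = 152*(1/139) = 152/139 ≈ 1.0935)
(h - 30)**2 = (152/139 - 30)**2 = (-4018/139)**2 = 16144324/19321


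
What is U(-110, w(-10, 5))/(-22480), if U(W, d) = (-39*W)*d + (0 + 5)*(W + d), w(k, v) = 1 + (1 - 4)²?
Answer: -530/281 ≈ -1.8861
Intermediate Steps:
w(k, v) = 10 (w(k, v) = 1 + (-3)² = 1 + 9 = 10)
U(W, d) = 5*W + 5*d - 39*W*d (U(W, d) = -39*W*d + 5*(W + d) = -39*W*d + (5*W + 5*d) = 5*W + 5*d - 39*W*d)
U(-110, w(-10, 5))/(-22480) = (5*(-110) + 5*10 - 39*(-110)*10)/(-22480) = (-550 + 50 + 42900)*(-1/22480) = 42400*(-1/22480) = -530/281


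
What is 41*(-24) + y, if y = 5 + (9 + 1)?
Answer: -969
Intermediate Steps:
y = 15 (y = 5 + 10 = 15)
41*(-24) + y = 41*(-24) + 15 = -984 + 15 = -969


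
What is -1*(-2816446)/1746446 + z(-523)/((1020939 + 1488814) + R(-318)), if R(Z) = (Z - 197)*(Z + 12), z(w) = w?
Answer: 3755757065860/2329185256489 ≈ 1.6125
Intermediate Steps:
R(Z) = (-197 + Z)*(12 + Z)
-1*(-2816446)/1746446 + z(-523)/((1020939 + 1488814) + R(-318)) = -1*(-2816446)/1746446 - 523/((1020939 + 1488814) + (-2364 + (-318)² - 185*(-318))) = 2816446*(1/1746446) - 523/(2509753 + (-2364 + 101124 + 58830)) = 1408223/873223 - 523/(2509753 + 157590) = 1408223/873223 - 523/2667343 = 3755757065860/2329185256489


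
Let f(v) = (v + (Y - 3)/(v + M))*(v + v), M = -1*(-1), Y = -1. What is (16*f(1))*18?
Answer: -576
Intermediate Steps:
M = 1
f(v) = 2*v*(v - 4/(1 + v)) (f(v) = (v + (-1 - 3)/(v + 1))*(v + v) = (v - 4/(1 + v))*(2*v) = 2*v*(v - 4/(1 + v)))
(16*f(1))*18 = (16*(2*1*(-4 + 1 + 1**2)/(1 + 1)))*18 = (16*(2*1*(-4 + 1 + 1)/2))*18 = (16*(2*1*(1/2)*(-2)))*18 = (16*(-2))*18 = -32*18 = -576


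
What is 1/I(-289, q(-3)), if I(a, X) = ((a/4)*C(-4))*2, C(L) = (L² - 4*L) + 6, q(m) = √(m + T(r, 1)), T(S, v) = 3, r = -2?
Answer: -1/5491 ≈ -0.00018212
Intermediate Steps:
q(m) = √(3 + m) (q(m) = √(m + 3) = √(3 + m))
C(L) = 6 + L² - 4*L
I(a, X) = 19*a (I(a, X) = ((a/4)*(6 + (-4)² - 4*(-4)))*2 = ((a*(¼))*(6 + 16 + 16))*2 = ((a/4)*38)*2 = (19*a/2)*2 = 19*a)
1/I(-289, q(-3)) = 1/(19*(-289)) = 1/(-5491) = -1/5491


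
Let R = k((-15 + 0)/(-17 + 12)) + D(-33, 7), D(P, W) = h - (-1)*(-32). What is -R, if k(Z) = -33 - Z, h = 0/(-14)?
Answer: 68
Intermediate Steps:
h = 0 (h = 0*(-1/14) = 0)
D(P, W) = -32 (D(P, W) = 0 - (-1)*(-32) = 0 - 1*32 = 0 - 32 = -32)
R = -68 (R = (-33 - (-15 + 0)/(-17 + 12)) - 32 = (-33 - (-15)/(-5)) - 32 = (-33 - (-15)*(-1)/5) - 32 = (-33 - 1*3) - 32 = (-33 - 3) - 32 = -36 - 32 = -68)
-R = -1*(-68) = 68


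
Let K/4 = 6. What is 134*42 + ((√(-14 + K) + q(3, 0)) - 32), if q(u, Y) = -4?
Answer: 5592 + √10 ≈ 5595.2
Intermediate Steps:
K = 24 (K = 4*6 = 24)
134*42 + ((√(-14 + K) + q(3, 0)) - 32) = 134*42 + ((√(-14 + 24) - 4) - 32) = 5628 + ((√10 - 4) - 32) = 5628 + ((-4 + √10) - 32) = 5628 + (-36 + √10) = 5592 + √10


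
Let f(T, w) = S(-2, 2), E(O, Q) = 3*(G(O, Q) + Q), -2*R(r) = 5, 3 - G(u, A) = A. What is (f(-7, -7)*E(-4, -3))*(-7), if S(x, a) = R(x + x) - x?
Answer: 63/2 ≈ 31.500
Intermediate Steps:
G(u, A) = 3 - A
R(r) = -5/2 (R(r) = -½*5 = -5/2)
E(O, Q) = 9 (E(O, Q) = 3*((3 - Q) + Q) = 3*3 = 9)
S(x, a) = -5/2 - x
f(T, w) = -½ (f(T, w) = -5/2 - 1*(-2) = -5/2 + 2 = -½)
(f(-7, -7)*E(-4, -3))*(-7) = -½*9*(-7) = -9/2*(-7) = 63/2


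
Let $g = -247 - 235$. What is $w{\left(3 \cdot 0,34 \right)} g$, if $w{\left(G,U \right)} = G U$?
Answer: $0$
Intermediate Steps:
$g = -482$
$w{\left(3 \cdot 0,34 \right)} g = 3 \cdot 0 \cdot 34 \left(-482\right) = 0 \cdot 34 \left(-482\right) = 0 \left(-482\right) = 0$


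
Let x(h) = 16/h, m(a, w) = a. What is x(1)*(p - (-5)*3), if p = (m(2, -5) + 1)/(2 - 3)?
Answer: 192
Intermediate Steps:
p = -3 (p = (2 + 1)/(2 - 3) = 3/(-1) = 3*(-1) = -3)
x(1)*(p - (-5)*3) = (16/1)*(-3 - (-5)*3) = (16*1)*(-3 - 1*(-15)) = 16*(-3 + 15) = 16*12 = 192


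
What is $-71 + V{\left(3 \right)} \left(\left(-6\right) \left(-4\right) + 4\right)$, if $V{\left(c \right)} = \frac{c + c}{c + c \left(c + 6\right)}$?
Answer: $- \frac{327}{5} \approx -65.4$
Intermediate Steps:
$V{\left(c \right)} = \frac{2 c}{c + c \left(6 + c\right)}$
$-71 + V{\left(3 \right)} \left(\left(-6\right) \left(-4\right) + 4\right) = -71 + \frac{2}{7 + 3} \left(\left(-6\right) \left(-4\right) + 4\right) = -71 + \frac{2}{10} \left(24 + 4\right) = -71 + 2 \cdot \frac{1}{10} \cdot 28 = -71 + \frac{1}{5} \cdot 28 = -71 + \frac{28}{5} = - \frac{327}{5}$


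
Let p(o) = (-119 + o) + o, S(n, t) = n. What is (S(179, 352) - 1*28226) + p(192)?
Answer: -27782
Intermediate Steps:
p(o) = -119 + 2*o
(S(179, 352) - 1*28226) + p(192) = (179 - 1*28226) + (-119 + 2*192) = (179 - 28226) + (-119 + 384) = -28047 + 265 = -27782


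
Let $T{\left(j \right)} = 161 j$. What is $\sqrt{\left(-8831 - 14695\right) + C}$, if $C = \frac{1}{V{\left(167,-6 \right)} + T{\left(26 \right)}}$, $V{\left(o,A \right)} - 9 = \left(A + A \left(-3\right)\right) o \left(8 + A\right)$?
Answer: $\frac{i \sqrt{1583045922731}}{8203} \approx 153.38 i$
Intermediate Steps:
$V{\left(o,A \right)} = 9 - 2 A o \left(8 + A\right)$ ($V{\left(o,A \right)} = 9 + \left(A + A \left(-3\right)\right) o \left(8 + A\right) = 9 + \left(A - 3 A\right) o \left(8 + A\right) = 9 + - 2 A o \left(8 + A\right) = 9 - 2 A o \left(8 + A\right)$)
$C = \frac{1}{8203}$ ($C = \frac{1}{\left(9 - \left(-96\right) 167 - 334 \left(-6\right)^{2}\right) + 161 \cdot 26} = \frac{1}{\left(9 + 16032 - 334 \cdot 36\right) + 4186} = \frac{1}{\left(9 + 16032 - 12024\right) + 4186} = \frac{1}{4017 + 4186} = \frac{1}{8203} \approx 0.00012191$)
$\sqrt{\left(-8831 - 14695\right) + C} = \sqrt{\left(-8831 - 14695\right) + \frac{1}{8203}} = \sqrt{-23526 + \frac{1}{8203}} = \sqrt{- \frac{192983777}{8203}} = \frac{i \sqrt{1583045922731}}{8203}$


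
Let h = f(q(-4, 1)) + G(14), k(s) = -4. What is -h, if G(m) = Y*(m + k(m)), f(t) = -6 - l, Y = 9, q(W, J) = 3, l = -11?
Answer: -95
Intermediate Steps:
f(t) = 5 (f(t) = -6 - 1*(-11) = -6 + 11 = 5)
G(m) = -36 + 9*m (G(m) = 9*(m - 4) = 9*(-4 + m) = -36 + 9*m)
h = 95 (h = 5 + (-36 + 9*14) = 5 + (-36 + 126) = 5 + 90 = 95)
-h = -1*95 = -95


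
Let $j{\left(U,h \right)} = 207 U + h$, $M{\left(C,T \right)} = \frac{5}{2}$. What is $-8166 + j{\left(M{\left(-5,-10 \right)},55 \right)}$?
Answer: $- \frac{15187}{2} \approx -7593.5$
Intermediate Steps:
$M{\left(C,T \right)} = \frac{5}{2}$ ($M{\left(C,T \right)} = 5 \cdot \frac{1}{2} = \frac{5}{2}$)
$j{\left(U,h \right)} = h + 207 U$
$-8166 + j{\left(M{\left(-5,-10 \right)},55 \right)} = -8166 + \left(55 + 207 \cdot \frac{5}{2}\right) = -8166 + \left(55 + \frac{1035}{2}\right) = -8166 + \frac{1145}{2} = - \frac{15187}{2}$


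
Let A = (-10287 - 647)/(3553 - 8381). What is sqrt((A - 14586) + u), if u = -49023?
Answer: I*sqrt(73529386)/34 ≈ 252.2*I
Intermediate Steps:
A = 77/34 (A = -10934/(-4828) = -10934*(-1/4828) = 77/34 ≈ 2.2647)
sqrt((A - 14586) + u) = sqrt((77/34 - 14586) - 49023) = sqrt(-495847/34 - 49023) = sqrt(-2162629/34) = I*sqrt(73529386)/34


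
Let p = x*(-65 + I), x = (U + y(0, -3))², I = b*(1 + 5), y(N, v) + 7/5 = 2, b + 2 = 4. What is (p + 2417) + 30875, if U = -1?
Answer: 832088/25 ≈ 33284.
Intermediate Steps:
b = 2 (b = -2 + 4 = 2)
y(N, v) = ⅗ (y(N, v) = -7/5 + 2 = ⅗)
I = 12 (I = 2*(1 + 5) = 2*6 = 12)
x = 4/25 (x = (-1 + ⅗)² = (-⅖)² = 4/25 ≈ 0.16000)
p = -212/25 (p = 4*(-65 + 12)/25 = (4/25)*(-53) = -212/25 ≈ -8.4800)
(p + 2417) + 30875 = (-212/25 + 2417) + 30875 = 60213/25 + 30875 = 832088/25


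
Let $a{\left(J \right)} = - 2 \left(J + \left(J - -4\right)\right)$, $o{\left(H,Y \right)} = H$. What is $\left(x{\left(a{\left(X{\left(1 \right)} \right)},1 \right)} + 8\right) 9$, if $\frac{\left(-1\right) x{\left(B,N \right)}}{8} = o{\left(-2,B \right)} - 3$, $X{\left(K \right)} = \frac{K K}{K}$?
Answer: $432$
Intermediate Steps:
$X{\left(K \right)} = K$ ($X{\left(K \right)} = \frac{K^{2}}{K} = K$)
$a{\left(J \right)} = -8 - 4 J$ ($a{\left(J \right)} = - 2 \left(J + \left(J + 4\right)\right) = - 2 \left(J + \left(4 + J\right)\right) = - 2 \left(4 + 2 J\right) = -8 - 4 J$)
$x{\left(B,N \right)} = 40$ ($x{\left(B,N \right)} = - 8 \left(-2 - 3\right) = \left(-8\right) \left(-5\right) = 40$)
$\left(x{\left(a{\left(X{\left(1 \right)} \right)},1 \right)} + 8\right) 9 = \left(40 + 8\right) 9 = 48 \cdot 9 = 432$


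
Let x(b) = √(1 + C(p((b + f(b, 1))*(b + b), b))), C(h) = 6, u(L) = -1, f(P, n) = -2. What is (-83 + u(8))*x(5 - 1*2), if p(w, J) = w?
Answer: -84*√7 ≈ -222.24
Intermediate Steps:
x(b) = √7 (x(b) = √(1 + 6) = √7)
(-83 + u(8))*x(5 - 1*2) = (-83 - 1)*√7 = -84*√7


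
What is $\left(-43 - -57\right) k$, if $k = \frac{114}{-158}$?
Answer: $- \frac{798}{79} \approx -10.101$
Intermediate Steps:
$k = - \frac{57}{79}$ ($k = 114 \left(- \frac{1}{158}\right) = - \frac{57}{79} \approx -0.72152$)
$\left(-43 - -57\right) k = \left(-43 - -57\right) \left(- \frac{57}{79}\right) = \left(-43 + 57\right) \left(- \frac{57}{79}\right) = 14 \left(- \frac{57}{79}\right) = - \frac{798}{79}$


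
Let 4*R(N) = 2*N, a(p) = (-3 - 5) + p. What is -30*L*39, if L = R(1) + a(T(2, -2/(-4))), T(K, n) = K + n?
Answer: 5850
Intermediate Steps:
a(p) = -8 + p
R(N) = N/2 (R(N) = (2*N)/4 = N/2)
L = -5 (L = (½)*1 + (-8 + (2 - 2/(-4))) = ½ + (-8 + (2 - 2*(-¼))) = ½ + (-8 + (2 + ½)) = ½ + (-8 + 5/2) = ½ - 11/2 = -5)
-30*L*39 = -30*(-5)*39 = 150*39 = 5850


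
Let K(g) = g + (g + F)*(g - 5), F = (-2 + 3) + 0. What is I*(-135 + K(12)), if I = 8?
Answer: -256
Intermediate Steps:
F = 1 (F = 1 + 0 = 1)
K(g) = g + (1 + g)*(-5 + g) (K(g) = g + (g + 1)*(g - 5) = g + (1 + g)*(-5 + g))
I*(-135 + K(12)) = 8*(-135 + (-5 + 12² - 3*12)) = 8*(-135 + (-5 + 144 - 36)) = 8*(-135 + 103) = 8*(-32) = -256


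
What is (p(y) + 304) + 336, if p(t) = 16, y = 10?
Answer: 656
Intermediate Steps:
(p(y) + 304) + 336 = (16 + 304) + 336 = 320 + 336 = 656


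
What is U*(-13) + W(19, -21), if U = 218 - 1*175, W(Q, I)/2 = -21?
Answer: -601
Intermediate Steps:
W(Q, I) = -42 (W(Q, I) = 2*(-21) = -42)
U = 43 (U = 218 - 175 = 43)
U*(-13) + W(19, -21) = 43*(-13) - 42 = -559 - 42 = -601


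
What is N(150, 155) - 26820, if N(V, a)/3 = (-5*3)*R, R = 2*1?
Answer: -26910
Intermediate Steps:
R = 2
N(V, a) = -90 (N(V, a) = 3*(-5*3*2) = 3*(-15*2) = 3*(-30) = -90)
N(150, 155) - 26820 = -90 - 26820 = -26910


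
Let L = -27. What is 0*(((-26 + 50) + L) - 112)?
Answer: 0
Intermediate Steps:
0*(((-26 + 50) + L) - 112) = 0*(((-26 + 50) - 27) - 112) = 0*((24 - 27) - 112) = 0*(-3 - 112) = 0*(-115) = 0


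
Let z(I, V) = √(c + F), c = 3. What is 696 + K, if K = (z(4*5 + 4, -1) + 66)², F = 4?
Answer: 5059 + 132*√7 ≈ 5408.2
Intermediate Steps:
z(I, V) = √7 (z(I, V) = √(3 + 4) = √7)
K = (66 + √7)² (K = (√7 + 66)² = (66 + √7)² ≈ 4712.2)
696 + K = 696 + (66 + √7)²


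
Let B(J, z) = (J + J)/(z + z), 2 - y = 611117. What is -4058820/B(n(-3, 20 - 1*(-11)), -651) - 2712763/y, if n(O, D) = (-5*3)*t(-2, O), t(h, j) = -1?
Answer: 107649613751383/611115 ≈ 1.7615e+8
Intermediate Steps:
y = -611115 (y = 2 - 1*611117 = 2 - 611117 = -611115)
n(O, D) = 15 (n(O, D) = -5*3*(-1) = -15*(-1) = 15)
B(J, z) = J/z (B(J, z) = (2*J)/((2*z)) = (2*J)*(1/(2*z)) = J/z)
-4058820/B(n(-3, 20 - 1*(-11)), -651) - 2712763/y = -4058820/(15/(-651)) - 2712763/(-611115) = -4058820/(15*(-1/651)) - 2712763*(-1/611115) = -4058820/(-5/217) + 2712763/611115 = -4058820*(-217/5) + 2712763/611115 = 176152788 + 2712763/611115 = 107649613751383/611115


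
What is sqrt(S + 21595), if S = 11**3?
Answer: sqrt(22926) ≈ 151.41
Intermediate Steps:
S = 1331
sqrt(S + 21595) = sqrt(1331 + 21595) = sqrt(22926)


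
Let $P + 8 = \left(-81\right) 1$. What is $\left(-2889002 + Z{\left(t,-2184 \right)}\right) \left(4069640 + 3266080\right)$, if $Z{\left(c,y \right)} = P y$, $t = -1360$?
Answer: $-19767021840720$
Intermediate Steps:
$P = -89$ ($P = -8 - 81 = -89$)
$Z{\left(c,y \right)} = - 89 y$
$\left(-2889002 + Z{\left(t,-2184 \right)}\right) \left(4069640 + 3266080\right) = \left(-2889002 - -194376\right) \left(4069640 + 3266080\right) = \left(-2889002 + 194376\right) 7335720 = \left(-2694626\right) 7335720 = -19767021840720$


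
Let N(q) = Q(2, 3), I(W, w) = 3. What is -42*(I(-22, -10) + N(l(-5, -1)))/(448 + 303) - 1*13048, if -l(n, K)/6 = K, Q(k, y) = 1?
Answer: -9799216/751 ≈ -13048.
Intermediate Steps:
l(n, K) = -6*K
N(q) = 1
-42*(I(-22, -10) + N(l(-5, -1)))/(448 + 303) - 1*13048 = -42*(3 + 1)/(448 + 303) - 1*13048 = -168/751 - 13048 = -9799216/751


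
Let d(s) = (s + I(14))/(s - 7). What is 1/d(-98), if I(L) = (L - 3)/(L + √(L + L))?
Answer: 570850/527803 - 770*√7/527803 ≈ 1.0777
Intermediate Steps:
I(L) = (-3 + L)/(L + √2*√L) (I(L) = (-3 + L)/(L + √(2*L)) = (-3 + L)/(L + √2*√L))
d(s) = (s + 11/(14 + 2*√7))/(-7 + s) (d(s) = (s + (-3 + 14)/(14 + √2*√14))/(s - 7) = (s + 11/(14 + 2*√7))/(-7 + s))
1/d(-98) = 1/((11/2 - 98*(7 + √7))/((-7 - 98)*(7 + √7))) = 1/((11/2 + (-686 - 98*√7))/((-105)*(7 + √7))) = 1/(-(-1361/2 - 98*√7)/(105*(7 + √7))) = -105*(7 + √7)/(-1361/2 - 98*√7)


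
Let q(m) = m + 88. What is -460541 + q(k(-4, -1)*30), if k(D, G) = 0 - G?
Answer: -460423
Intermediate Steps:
k(D, G) = -G
q(m) = 88 + m
-460541 + q(k(-4, -1)*30) = -460541 + (88 - 1*(-1)*30) = -460541 + (88 + 1*30) = -460541 + (88 + 30) = -460541 + 118 = -460423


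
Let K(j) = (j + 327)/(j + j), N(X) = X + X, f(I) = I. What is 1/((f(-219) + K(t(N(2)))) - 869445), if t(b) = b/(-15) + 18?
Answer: -532/462656077 ≈ -1.1499e-6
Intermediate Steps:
N(X) = 2*X
t(b) = 18 - b/15 (t(b) = -b/15 + 18 = 18 - b/15)
K(j) = (327 + j)/(2*j) (K(j) = (327 + j)/((2*j)) = (327 + j)*(1/(2*j)) = (327 + j)/(2*j))
1/((f(-219) + K(t(N(2)))) - 869445) = 1/((-219 + (327 + (18 - 2*2/15))/(2*(18 - 2*2/15))) - 869445) = 1/((-219 + (327 + (18 - 1/15*4))/(2*(18 - 1/15*4))) - 869445) = 1/((-219 + (327 + (18 - 4/15))/(2*(18 - 4/15))) - 869445) = 1/((-219 + (327 + 266/15)/(2*(266/15))) - 869445) = 1/((-219 + (½)*(15/266)*(5171/15)) - 869445) = 1/((-219 + 5171/532) - 869445) = 1/(-111337/532 - 869445) = 1/(-462656077/532) = -532/462656077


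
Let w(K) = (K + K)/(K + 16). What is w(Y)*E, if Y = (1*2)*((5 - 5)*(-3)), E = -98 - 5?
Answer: 0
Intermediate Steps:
E = -103
Y = 0 (Y = 2*(0*(-3)) = 2*0 = 0)
w(K) = 2*K/(16 + K) (w(K) = (2*K)/(16 + K) = 2*K/(16 + K))
w(Y)*E = (2*0/(16 + 0))*(-103) = (2*0/16)*(-103) = (2*0*(1/16))*(-103) = 0*(-103) = 0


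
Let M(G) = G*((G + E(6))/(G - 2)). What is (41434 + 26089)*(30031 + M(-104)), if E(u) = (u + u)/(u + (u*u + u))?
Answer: 107108223704/53 ≈ 2.0209e+9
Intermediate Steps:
E(u) = 2*u/(u² + 2*u) (E(u) = (2*u)/(u + (u² + u)) = (2*u)/(u + (u + u²)) = (2*u)/(u² + 2*u) = 2*u/(u² + 2*u))
M(G) = G*(¼ + G)/(-2 + G) (M(G) = G*((G + 2/(2 + 6))/(G - 2)) = G*((G + 2/8)/(-2 + G)) = G*((G + 2*(⅛))/(-2 + G)) = G*((G + ¼)/(-2 + G)) = G*((¼ + G)/(-2 + G)) = G*(¼ + G)/(-2 + G))
(41434 + 26089)*(30031 + M(-104)) = (41434 + 26089)*(30031 + (¼)*(-104)*(1 + 4*(-104))/(-2 - 104)) = 67523*(30031 + (¼)*(-104)*(1 - 416)/(-106)) = 67523*(30031 + (¼)*(-104)*(-1/106)*(-415)) = 67523*(30031 - 5395/53) = 67523*(1586248/53) = 107108223704/53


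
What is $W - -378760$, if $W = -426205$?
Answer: $-47445$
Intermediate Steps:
$W - -378760 = -426205 - -378760 = -426205 + 378760 = -47445$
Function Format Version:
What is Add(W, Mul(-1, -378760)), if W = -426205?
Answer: -47445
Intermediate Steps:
Add(W, Mul(-1, -378760)) = Add(-426205, Mul(-1, -378760)) = Add(-426205, 378760) = -47445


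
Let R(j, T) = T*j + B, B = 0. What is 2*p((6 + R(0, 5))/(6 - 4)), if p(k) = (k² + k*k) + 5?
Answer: 46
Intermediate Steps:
R(j, T) = T*j (R(j, T) = T*j + 0 = T*j)
p(k) = 5 + 2*k² (p(k) = (k² + k²) + 5 = 2*k² + 5 = 5 + 2*k²)
2*p((6 + R(0, 5))/(6 - 4)) = 2*(5 + 2*((6 + 5*0)/(6 - 4))²) = 2*(5 + 2*((6 + 0)/2)²) = 2*(5 + 2*(6*(½))²) = 2*(5 + 2*3²) = 2*(5 + 2*9) = 2*(5 + 18) = 2*23 = 46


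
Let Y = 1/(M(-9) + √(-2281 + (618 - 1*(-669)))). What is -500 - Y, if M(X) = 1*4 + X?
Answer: -509495/1019 + I*√994/1019 ≈ -500.0 + 0.03094*I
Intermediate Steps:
M(X) = 4 + X
Y = 1/(-5 + I*√994) (Y = 1/((4 - 9) + √(-2281 + (618 - 1*(-669)))) = 1/(-5 + √(-2281 + (618 + 669))) = 1/(-5 + √(-2281 + 1287)) = 1/(-5 + √(-994)) = 1/(-5 + I*√994) ≈ -0.0049068 - 0.03094*I)
-500 - Y = -500 - (-5/1019 - I*√994/1019) = -500 + (5/1019 + I*√994/1019) = -509495/1019 + I*√994/1019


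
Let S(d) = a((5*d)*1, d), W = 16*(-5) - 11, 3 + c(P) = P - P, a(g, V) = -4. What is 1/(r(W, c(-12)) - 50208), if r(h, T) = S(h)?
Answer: -1/50212 ≈ -1.9916e-5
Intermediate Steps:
c(P) = -3 (c(P) = -3 + (P - P) = -3 + 0 = -3)
W = -91 (W = -80 - 11 = -91)
S(d) = -4
r(h, T) = -4
1/(r(W, c(-12)) - 50208) = 1/(-4 - 50208) = 1/(-50212) = -1/50212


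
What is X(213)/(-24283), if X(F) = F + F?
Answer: -426/24283 ≈ -0.017543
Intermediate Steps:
X(F) = 2*F
X(213)/(-24283) = (2*213)/(-24283) = 426*(-1/24283) = -426/24283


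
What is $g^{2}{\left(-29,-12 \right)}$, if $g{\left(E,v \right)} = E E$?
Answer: $707281$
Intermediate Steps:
$g{\left(E,v \right)} = E^{2}$
$g^{2}{\left(-29,-12 \right)} = \left(\left(-29\right)^{2}\right)^{2} = 841^{2} = 707281$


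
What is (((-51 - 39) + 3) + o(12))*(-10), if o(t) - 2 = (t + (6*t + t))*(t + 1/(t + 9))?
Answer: -75010/7 ≈ -10716.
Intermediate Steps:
o(t) = 2 + 8*t*(t + 1/(9 + t)) (o(t) = 2 + (t + (6*t + t))*(t + 1/(t + 9)) = 2 + (t + 7*t)*(t + 1/(9 + t)) = 2 + (8*t)*(t + 1/(9 + t)) = 2 + 8*t*(t + 1/(9 + t)))
(((-51 - 39) + 3) + o(12))*(-10) = (((-51 - 39) + 3) + 2*(9 + 4*12**3 + 5*12 + 36*12**2)/(9 + 12))*(-10) = ((-90 + 3) + 2*(9 + 4*1728 + 60 + 36*144)/21)*(-10) = (-87 + 2*(1/21)*(9 + 6912 + 60 + 5184))*(-10) = (-87 + 2*(1/21)*12165)*(-10) = (-87 + 8110/7)*(-10) = (7501/7)*(-10) = -75010/7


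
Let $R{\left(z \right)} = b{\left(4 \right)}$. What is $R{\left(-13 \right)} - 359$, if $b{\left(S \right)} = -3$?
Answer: $-362$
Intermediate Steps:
$R{\left(z \right)} = -3$
$R{\left(-13 \right)} - 359 = -3 - 359 = -362$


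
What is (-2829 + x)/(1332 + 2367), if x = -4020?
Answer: -761/411 ≈ -1.8516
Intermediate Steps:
(-2829 + x)/(1332 + 2367) = (-2829 - 4020)/(1332 + 2367) = -6849/3699 = -6849*1/3699 = -761/411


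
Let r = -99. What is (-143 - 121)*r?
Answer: 26136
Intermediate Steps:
(-143 - 121)*r = (-143 - 121)*(-99) = -264*(-99) = 26136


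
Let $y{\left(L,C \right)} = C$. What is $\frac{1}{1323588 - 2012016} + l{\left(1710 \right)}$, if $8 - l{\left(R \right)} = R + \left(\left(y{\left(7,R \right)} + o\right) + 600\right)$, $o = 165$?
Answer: $- \frac{2875563757}{688428} \approx -4177.0$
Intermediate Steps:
$l{\left(R \right)} = -757 - 2 R$ ($l{\left(R \right)} = 8 - \left(R + \left(\left(R + 165\right) + 600\right)\right) = 8 - \left(R + \left(\left(165 + R\right) + 600\right)\right) = 8 - \left(R + \left(765 + R\right)\right) = 8 - \left(765 + 2 R\right) = -757 - 2 R$)
$\frac{1}{1323588 - 2012016} + l{\left(1710 \right)} = \frac{1}{1323588 - 2012016} - 4177 = \frac{1}{-688428} - 4177 = - \frac{1}{688428} - 4177 = - \frac{2875563757}{688428}$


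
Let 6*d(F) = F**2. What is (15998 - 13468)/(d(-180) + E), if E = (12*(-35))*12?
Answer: 253/36 ≈ 7.0278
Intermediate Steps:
d(F) = F**2/6
E = -5040 (E = -420*12 = -5040)
(15998 - 13468)/(d(-180) + E) = (15998 - 13468)/((1/6)*(-180)**2 - 5040) = 2530/((1/6)*32400 - 5040) = 2530/(5400 - 5040) = 2530/360 = 2530*(1/360) = 253/36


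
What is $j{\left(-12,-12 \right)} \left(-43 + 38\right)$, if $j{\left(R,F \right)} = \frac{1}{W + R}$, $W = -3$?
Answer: $\frac{1}{3} \approx 0.33333$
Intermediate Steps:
$j{\left(R,F \right)} = \frac{1}{-3 + R}$
$j{\left(-12,-12 \right)} \left(-43 + 38\right) = \frac{-43 + 38}{-3 - 12} = \frac{1}{-15} \left(-5\right) = \left(- \frac{1}{15}\right) \left(-5\right) = \frac{1}{3}$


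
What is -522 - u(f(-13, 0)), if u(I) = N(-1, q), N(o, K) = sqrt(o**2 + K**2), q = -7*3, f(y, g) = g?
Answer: -522 - sqrt(442) ≈ -543.02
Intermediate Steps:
q = -21
N(o, K) = sqrt(K**2 + o**2)
u(I) = sqrt(442) (u(I) = sqrt((-21)**2 + (-1)**2) = sqrt(441 + 1) = sqrt(442))
-522 - u(f(-13, 0)) = -522 - sqrt(442)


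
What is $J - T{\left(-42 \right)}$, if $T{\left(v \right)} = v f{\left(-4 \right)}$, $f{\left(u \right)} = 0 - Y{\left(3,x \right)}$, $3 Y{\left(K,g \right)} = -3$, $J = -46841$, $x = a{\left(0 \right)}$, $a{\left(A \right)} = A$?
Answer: $-46799$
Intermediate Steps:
$x = 0$
$Y{\left(K,g \right)} = -1$ ($Y{\left(K,g \right)} = \frac{1}{3} \left(-3\right) = -1$)
$f{\left(u \right)} = 1$ ($f{\left(u \right)} = 0 - -1 = 0 + 1 = 1$)
$T{\left(v \right)} = v$ ($T{\left(v \right)} = v 1 = v$)
$J - T{\left(-42 \right)} = -46841 - -42 = -46841 + 42 = -46799$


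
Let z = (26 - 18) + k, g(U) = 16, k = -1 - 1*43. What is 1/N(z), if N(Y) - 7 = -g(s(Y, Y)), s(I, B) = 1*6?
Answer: -⅑ ≈ -0.11111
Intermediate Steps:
s(I, B) = 6
k = -44 (k = -1 - 43 = -44)
z = -36 (z = (26 - 18) - 44 = 8 - 44 = -36)
N(Y) = -9 (N(Y) = 7 - 1*16 = 7 - 16 = -9)
1/N(z) = 1/(-9) = -⅑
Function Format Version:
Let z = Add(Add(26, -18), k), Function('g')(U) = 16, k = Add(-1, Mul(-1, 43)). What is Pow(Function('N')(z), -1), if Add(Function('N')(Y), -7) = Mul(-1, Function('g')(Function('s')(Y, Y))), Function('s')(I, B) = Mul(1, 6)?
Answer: Rational(-1, 9) ≈ -0.11111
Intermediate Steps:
Function('s')(I, B) = 6
k = -44 (k = Add(-1, -43) = -44)
z = -36 (z = Add(Add(26, -18), -44) = Add(8, -44) = -36)
Function('N')(Y) = -9 (Function('N')(Y) = Add(7, Mul(-1, 16)) = Add(7, -16) = -9)
Pow(Function('N')(z), -1) = Pow(-9, -1) = Rational(-1, 9)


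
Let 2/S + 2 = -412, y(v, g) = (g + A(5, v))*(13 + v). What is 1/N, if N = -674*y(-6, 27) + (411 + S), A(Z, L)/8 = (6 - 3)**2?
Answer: -207/96600898 ≈ -2.1428e-6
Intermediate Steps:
A(Z, L) = 72 (A(Z, L) = 8*(6 - 3)**2 = 8*3**2 = 8*9 = 72)
y(v, g) = (13 + v)*(72 + g) (y(v, g) = (g + 72)*(13 + v) = (72 + g)*(13 + v) = (13 + v)*(72 + g))
S = -1/207 (S = 2/(-2 - 412) = 2/(-414) = 2*(-1/414) = -1/207 ≈ -0.0048309)
N = -96600898/207 (N = -674*(936 + 13*27 + 72*(-6) + 27*(-6)) + (411 - 1/207) = -674*(936 + 351 - 432 - 162) + 85076/207 = -674*693 + 85076/207 = -467082 + 85076/207 = -96600898/207 ≈ -4.6667e+5)
1/N = 1/(-96600898/207) = -207/96600898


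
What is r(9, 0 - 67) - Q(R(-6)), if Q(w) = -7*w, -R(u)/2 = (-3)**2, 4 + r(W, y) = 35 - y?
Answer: -28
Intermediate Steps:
r(W, y) = 31 - y (r(W, y) = -4 + (35 - y) = 31 - y)
R(u) = -18 (R(u) = -2*(-3)**2 = -2*9 = -18)
r(9, 0 - 67) - Q(R(-6)) = (31 - (0 - 67)) - (-7)*(-18) = (31 - 1*(-67)) - 1*126 = (31 + 67) - 126 = 98 - 126 = -28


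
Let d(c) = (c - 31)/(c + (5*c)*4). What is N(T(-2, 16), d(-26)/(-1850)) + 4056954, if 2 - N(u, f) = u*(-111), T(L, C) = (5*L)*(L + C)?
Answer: 4041416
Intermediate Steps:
d(c) = (-31 + c)/(21*c) (d(c) = (-31 + c)/(c + 20*c) = (-31 + c)/((21*c)) = (-31 + c)*(1/(21*c)) = (-31 + c)/(21*c))
T(L, C) = 5*L*(C + L) (T(L, C) = (5*L)*(C + L) = 5*L*(C + L))
N(u, f) = 2 + 111*u (N(u, f) = 2 - u*(-111) = 2 - (-111)*u = 2 + 111*u)
N(T(-2, 16), d(-26)/(-1850)) + 4056954 = (2 + 111*(5*(-2)*(16 - 2))) + 4056954 = (2 + 111*(5*(-2)*14)) + 4056954 = (2 + 111*(-140)) + 4056954 = (2 - 15540) + 4056954 = -15538 + 4056954 = 4041416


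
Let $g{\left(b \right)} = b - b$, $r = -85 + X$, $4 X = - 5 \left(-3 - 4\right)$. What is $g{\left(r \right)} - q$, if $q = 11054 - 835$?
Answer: $-10219$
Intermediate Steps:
$X = \frac{35}{4}$ ($X = \frac{\left(-5\right) \left(-3 - 4\right)}{4} = \frac{\left(-5\right) \left(-7\right)}{4} = \frac{1}{4} \cdot 35 = \frac{35}{4} \approx 8.75$)
$r = - \frac{305}{4}$ ($r = -85 + \frac{35}{4} = - \frac{305}{4} \approx -76.25$)
$g{\left(b \right)} = 0$
$q = 10219$ ($q = 11054 - 835 = 10219$)
$g{\left(r \right)} - q = 0 - 10219 = -10219$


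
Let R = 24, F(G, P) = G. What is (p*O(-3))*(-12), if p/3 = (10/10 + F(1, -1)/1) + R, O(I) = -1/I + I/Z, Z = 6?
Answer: 156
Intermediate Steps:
O(I) = -1/I + I/6
p = 78 (p = 3*((10/10 + 1/1) + 24) = 3*((10*(1/10) + 1*1) + 24) = 3*((1 + 1) + 24) = 3*(2 + 24) = 3*26 = 78)
(p*O(-3))*(-12) = (78*(-1/(-3) + (1/6)*(-3)))*(-12) = (78*(-1*(-1/3) - 1/2))*(-12) = (78*(1/3 - 1/2))*(-12) = (78*(-1/6))*(-12) = -13*(-12) = 156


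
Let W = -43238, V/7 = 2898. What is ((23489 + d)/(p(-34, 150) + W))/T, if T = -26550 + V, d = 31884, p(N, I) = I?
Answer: 55373/269903232 ≈ 0.00020516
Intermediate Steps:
V = 20286 (V = 7*2898 = 20286)
T = -6264 (T = -26550 + 20286 = -6264)
((23489 + d)/(p(-34, 150) + W))/T = ((23489 + 31884)/(150 - 43238))/(-6264) = (55373/(-43088))*(-1/6264) = (55373*(-1/43088))*(-1/6264) = -55373/43088*(-1/6264) = 55373/269903232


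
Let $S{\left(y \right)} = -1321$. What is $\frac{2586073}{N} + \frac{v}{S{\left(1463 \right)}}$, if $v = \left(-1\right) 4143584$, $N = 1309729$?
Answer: $\frac{5430388331169}{1730152009} \approx 3138.7$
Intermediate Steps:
$v = -4143584$
$\frac{2586073}{N} + \frac{v}{S{\left(1463 \right)}} = \frac{2586073}{1309729} - \frac{4143584}{-1321} = 2586073 \cdot \frac{1}{1309729} - - \frac{4143584}{1321} = \frac{2586073}{1309729} + \frac{4143584}{1321} = \frac{5430388331169}{1730152009}$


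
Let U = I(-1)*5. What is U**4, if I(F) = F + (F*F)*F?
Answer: 10000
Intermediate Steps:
I(F) = F + F**3 (I(F) = F + F**2*F = F + F**3)
U = -10 (U = (-1 + (-1)**3)*5 = (-1 - 1)*5 = -2*5 = -10)
U**4 = (-10)**4 = 10000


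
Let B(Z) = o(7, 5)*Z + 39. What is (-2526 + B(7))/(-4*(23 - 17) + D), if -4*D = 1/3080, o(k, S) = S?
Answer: 30208640/295681 ≈ 102.17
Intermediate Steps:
B(Z) = 39 + 5*Z (B(Z) = 5*Z + 39 = 39 + 5*Z)
D = -1/12320 (D = -¼/3080 = -¼*1/3080 = -1/12320 ≈ -8.1169e-5)
(-2526 + B(7))/(-4*(23 - 17) + D) = (-2526 + (39 + 5*7))/(-4*(23 - 17) - 1/12320) = (-2526 + (39 + 35))/(-4*6 - 1/12320) = (-2526 + 74)/(-24 - 1/12320) = -2452/(-295681/12320) = -2452*(-12320/295681) = 30208640/295681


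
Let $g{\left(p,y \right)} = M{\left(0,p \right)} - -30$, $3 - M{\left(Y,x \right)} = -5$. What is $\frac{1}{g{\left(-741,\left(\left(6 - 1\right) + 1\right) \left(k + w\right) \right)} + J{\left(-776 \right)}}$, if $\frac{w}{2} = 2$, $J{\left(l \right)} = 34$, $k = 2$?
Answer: $\frac{1}{72} \approx 0.013889$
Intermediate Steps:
$M{\left(Y,x \right)} = 8$ ($M{\left(Y,x \right)} = 3 - -5 = 3 + 5 = 8$)
$w = 4$ ($w = 2 \cdot 2 = 4$)
$g{\left(p,y \right)} = 38$ ($g{\left(p,y \right)} = 8 - -30 = 8 + 30 = 38$)
$\frac{1}{g{\left(-741,\left(\left(6 - 1\right) + 1\right) \left(k + w\right) \right)} + J{\left(-776 \right)}} = \frac{1}{38 + 34} = \frac{1}{72}$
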